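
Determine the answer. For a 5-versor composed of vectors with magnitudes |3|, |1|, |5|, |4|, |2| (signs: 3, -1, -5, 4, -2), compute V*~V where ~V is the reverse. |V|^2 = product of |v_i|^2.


Each vector v_i has |v_i|^2 = s_i^2
Squared scales: 3^2 = 9, (-1)^2 = 1, (-5)^2 = 25, 4^2 = 16, (-2)^2 = 4
|V|^2 = 9 * 1 * 25 * 16 * 4
= 14400


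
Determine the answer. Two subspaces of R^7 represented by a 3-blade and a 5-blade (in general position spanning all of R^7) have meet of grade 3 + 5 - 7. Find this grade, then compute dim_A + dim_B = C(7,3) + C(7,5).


Meet grade = grade(A) + grade(B) - n
= 3 + 5 - 7 = 1
C(7,3) = 35
C(7,5) = 21
dim_A + dim_B = 35 + 21 = 56


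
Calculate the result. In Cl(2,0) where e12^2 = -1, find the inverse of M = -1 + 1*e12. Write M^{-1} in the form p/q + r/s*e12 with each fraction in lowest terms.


M = -1 + 1*e12, where e12^2 = -1.
Since M commutes with its reverse ~M = a - b*e12, M * ~M = a^2 - b^2*e12^2 = a^2 + b^2.
So M^{-1} = ~M / (a^2 + b^2) = (a - b*e12)/(a^2 + b^2).
a^2 + b^2 = 1 + 1 = 2
Scalar part = -1/2 = -1/2
Bivector coeff = -1/2 = -1/2
M^{-1} = -1/2 - 1/2*e12


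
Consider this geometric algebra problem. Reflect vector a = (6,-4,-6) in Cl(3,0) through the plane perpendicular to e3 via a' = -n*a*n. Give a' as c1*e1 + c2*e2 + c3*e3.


Reflection formula: a' = -n*a*n, with n = e3 (unit vector, n^2 = 1).
For reflection through hyperplane perp to e3:
The component along e3 flips sign, others stay.
a = (6, -4, -6)
a' = (6, -4, 6)
a' = 6*e1 - 4*e2 + 6*e3


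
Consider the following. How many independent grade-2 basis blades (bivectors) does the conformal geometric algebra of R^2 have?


The conformal model of R^2 uses Cl(3,1) with m = 2 + 2 = 4 generators.
Number of grade-2 blades = C(m, 2) = C(4, 2)
= 4*3/2 = 6


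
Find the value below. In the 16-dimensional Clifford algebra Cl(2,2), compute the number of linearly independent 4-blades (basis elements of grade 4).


Number of grade-k basis blades in Cl(p,q) with n = p + q is C(n, k).
n = 2 + 2 = 4
C(4, 4) = 4! / (4! * 0!)
= 24 / (24 * 1)
= 1


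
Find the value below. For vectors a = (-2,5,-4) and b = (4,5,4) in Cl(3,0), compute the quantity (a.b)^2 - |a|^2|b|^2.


a . b = (-2)*4 + 5*5 + (-4)*4
= -8 + 25 + (-16) = 1
|a|^2 = (-2)^2 + 5^2 + (-4)^2 = 45
|b|^2 = 4^2 + 5^2 + 4^2 = 57
(a.b)^2 = 1^2 = 1
|a|^2 * |b|^2 = 45 * 57 = 2565
Result = 1 - 2565 = -2564


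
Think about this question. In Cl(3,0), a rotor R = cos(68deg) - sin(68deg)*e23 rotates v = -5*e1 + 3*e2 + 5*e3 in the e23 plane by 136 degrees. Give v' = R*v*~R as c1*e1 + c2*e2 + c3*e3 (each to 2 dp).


Rotor R = cos(68deg) - sin(68deg)*e23
Rotation angle theta = 2 * 68 = 136 degrees in the e23 plane (e2 -> e3).
The component perpendicular to the plane (e1) is invariant: v'_1 = v1 = -5.00
cos(136deg) = -0.7193, sin(136deg) = 0.6947
v'_2 = v2*cos(theta) - v3*sin(theta) = 3*(-0.7193) - 5*0.6947 = -5.63
v'_3 = v2*sin(theta) + v3*cos(theta) = 3*0.6947 + 5*(-0.7193) = -1.51
v' = -5.00*e1 - 5.63*e2 - 1.51*e3


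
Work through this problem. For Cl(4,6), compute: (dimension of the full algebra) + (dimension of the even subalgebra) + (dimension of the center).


n = 4 + 6 = 10
Total dim = 2^10 = 1024
Even subalgebra dim = 2^9 = 512
n is even, so center dim = 1
Sum = 1024 + 512 + 1 = 1537


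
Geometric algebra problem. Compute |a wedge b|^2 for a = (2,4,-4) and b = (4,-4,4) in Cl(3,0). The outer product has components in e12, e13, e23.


a wedge b = (a1*b2 - a2*b1)*e12 + (a1*b3 - a3*b1)*e13 + (a2*b3 - a3*b2)*e23
e12 coeff: 2*(-4) - 4*4 = -8 - 16 = -24
e13 coeff: 2*4 - (-4)*4 = 8 - (-16) = 24
e23 coeff: 4*4 - (-4)*(-4) = 16 - 16 = 0
|a wedge b|^2 = (-24)^2 + 24^2 + 0^2
= 576 + 576 + 0
= 1152


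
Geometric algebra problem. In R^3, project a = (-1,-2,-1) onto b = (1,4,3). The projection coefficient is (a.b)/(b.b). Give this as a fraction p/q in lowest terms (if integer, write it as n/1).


Projection coefficient = (a . b) / (b . b)
a . b = (-1)*1 + (-2)*4 + (-1)*3
= -1 + (-8) + (-3) = -12
b . b = 1^2 + 4^2 + 3^2
= 1 + 16 + 9 = 26
Coefficient = -12/26
In lowest terms: -6/13


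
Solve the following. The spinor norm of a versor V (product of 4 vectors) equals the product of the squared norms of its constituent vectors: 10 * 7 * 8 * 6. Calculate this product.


Spinor norm N(V) = |v1|^2 * |v2|^2 * ... * |v4|^2
= 10 * 7 * 8 * 6
Running product: 10, 70, 560, 3360
N(V) = 3360


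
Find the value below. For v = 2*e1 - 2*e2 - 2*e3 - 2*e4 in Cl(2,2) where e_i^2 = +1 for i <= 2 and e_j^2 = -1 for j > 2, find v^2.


v^2 = sum of c_i^2 * e_i^2
Positive signature terms (e_i^2 = +1): 2^2 + (-2)^2 = 8
Negative signature terms (e_j^2 = -1): (-2)^2 + (-2)^2 = 8
v^2 = 8 - 8 = 0


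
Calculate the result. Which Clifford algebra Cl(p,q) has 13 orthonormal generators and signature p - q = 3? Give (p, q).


We need p + q = 13 and p - q = 3.
Adding: 2p = 13 + 3 = 16, so p = 8.
Then q = 13 - 8 = 5.
(p, q) = (8, 5)


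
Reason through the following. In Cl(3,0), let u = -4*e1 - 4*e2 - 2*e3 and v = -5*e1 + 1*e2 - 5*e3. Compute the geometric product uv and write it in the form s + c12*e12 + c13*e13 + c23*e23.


In Cl(3,0): e_i^2 = 1, e_ie_j = -e_je_i for i != j.
Scalar part = u . v = (-4)*(-5) + (-4)*1 + (-2)*(-5)
= 20 + (-4) + 10 = 26
e12 coeff = (-4)*1 - (-4)*(-5) = -4 - 20 = -24
e13 coeff = (-4)*(-5) - (-2)*(-5) = 20 - 10 = 10
e23 coeff = (-4)*(-5) - (-2)*1 = 20 - (-2) = 22
uv = 26 - 24*e12 + 10*e13 + 22*e23


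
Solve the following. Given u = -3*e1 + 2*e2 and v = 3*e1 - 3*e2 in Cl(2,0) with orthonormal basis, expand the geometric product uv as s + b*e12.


Expand: (-3*e1 + 2*e2)(3*e1 - 3*e2)
= (-3)*3*e1e1 + (-3)*(-3)*e1e2 + 2*3*e2e1 + 2*(-3)*e2e2
Using e1^2 = e2^2 = 1, e2e1 = -e1e2:
Scalar part s = (-3)*3 + 2*(-3) = -9 + (-6) = -15
Bivector part b = (-3)*(-3) - 2*3 = 9 - 6 = 3
uv = -15 + 3*e12


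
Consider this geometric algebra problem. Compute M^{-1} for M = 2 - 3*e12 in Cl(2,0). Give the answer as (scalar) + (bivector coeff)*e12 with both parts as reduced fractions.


M = 2 - 3*e12, where e12^2 = -1.
Since M commutes with its reverse ~M = a - b*e12, M * ~M = a^2 - b^2*e12^2 = a^2 + b^2.
So M^{-1} = ~M / (a^2 + b^2) = (a - b*e12)/(a^2 + b^2).
a^2 + b^2 = 4 + 9 = 13
Scalar part = 2/13 = 2/13
Bivector coeff = 3/13 = 3/13
M^{-1} = 2/13 + 3/13*e12


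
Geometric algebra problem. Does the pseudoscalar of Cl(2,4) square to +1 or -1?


The pseudoscalar I = e1...e_n (product of all n generators) of Cl(p,q) satisfies I^2 = (-1)^(q + n(n-1)/2).
p = 2, q = 4, n = p + q = 6
n(n-1)/2 = 6 * 5 / 2 = 15
Exponent = q + n(n-1)/2 = 4 + 15 = 19
I^2 = (-1)^19 = -1


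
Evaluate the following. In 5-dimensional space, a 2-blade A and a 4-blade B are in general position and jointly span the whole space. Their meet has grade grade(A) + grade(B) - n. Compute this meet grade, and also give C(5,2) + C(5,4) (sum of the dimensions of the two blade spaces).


Meet grade = grade(A) + grade(B) - n
= 2 + 4 - 5 = 1
C(5,2) = 10
C(5,4) = 5
dim_A + dim_B = 10 + 5 = 15


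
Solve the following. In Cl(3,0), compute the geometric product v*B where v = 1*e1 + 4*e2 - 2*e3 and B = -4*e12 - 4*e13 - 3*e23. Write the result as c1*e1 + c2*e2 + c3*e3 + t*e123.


vB has grade-1 (vector) and grade-3 (trivector) parts: vB = (v _| B) + (v ^ B).
Vector part <vB>_1:
  e1: -v2*b12 - v3*b13 = -(4)*(-4) - (-2)*(-4) = 8
  e2: v1*b12 - v3*b23 = (1)*(-4) - (-2)*(-3) = -10
  e3: v1*b13 + v2*b23 = (1)*(-4) + (4)*(-3) = -16
Trivector part <vB>_3:
  e123: v1*b23 - v2*b13 + v3*b12 = (1)*(-3) - (4)*(-4) + (-2)*(-4) = 21
vB = 8*e1 - 10*e2 - 16*e3 + 21*e123


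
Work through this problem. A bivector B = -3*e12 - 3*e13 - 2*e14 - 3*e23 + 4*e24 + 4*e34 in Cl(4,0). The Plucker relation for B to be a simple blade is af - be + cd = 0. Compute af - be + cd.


Plucker relation: af - be + cd
a*f = (-3)*4 = -12
b*e = (-3)*4 = -12
c*d = (-2)*(-3) = 6
af - be + cd = -12 - (-12) + 6
= 6


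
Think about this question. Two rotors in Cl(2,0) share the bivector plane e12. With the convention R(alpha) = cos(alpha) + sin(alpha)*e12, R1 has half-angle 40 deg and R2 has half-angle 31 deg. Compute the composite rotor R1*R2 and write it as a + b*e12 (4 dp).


Same-plane rotors commute and their half-angles add:
R1*R2 = cos(a1 + a2) + sin(a1 + a2)*e12.
a1 + a2 = 40 + 31 = 71 deg
cos(71 deg) = 0.3256
sin(71 deg) = 0.9455
R1*R2 = 0.3256 + 0.9455*e12


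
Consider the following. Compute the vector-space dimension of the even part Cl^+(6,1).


Even subalgebra dimension = 2^(n-1)
n = 6 + 1 = 7
2^(7 - 1) = 2^6 = 64
Verification: sum of C(7,k) for even k = 1 + 21 + 35 + 7 = 64
Result = 64


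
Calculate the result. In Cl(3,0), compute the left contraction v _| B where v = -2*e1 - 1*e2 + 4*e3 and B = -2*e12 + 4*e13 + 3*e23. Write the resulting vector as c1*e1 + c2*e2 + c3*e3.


Left contraction v _| B = <vB>_1 (grade-1 part of the geometric product vB).
Using e1_|e12 = e2, e2_|e12 = -e1, e1_|e13 = e3, e3_|e13 = -e1, e2_|e23 = e3, e3_|e23 = -e2:
e1 coeff: -v2*b12 - v3*b13 = -(-1)*(-2) - (4)*(4) = -18
e2 coeff: v1*b12 - v3*b23 = (-2)*(-2) - (4)*(3) = -8
e3 coeff: v1*b13 + v2*b23 = (-2)*(4) + (-1)*(3) = -11
v _| B = -18*e1 - 8*e2 - 11*e3


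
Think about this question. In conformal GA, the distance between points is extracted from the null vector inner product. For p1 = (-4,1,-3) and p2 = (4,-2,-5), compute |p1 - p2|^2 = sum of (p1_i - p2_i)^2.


p1 - p2 = (-8, 3, 2)
|p1 - p2|^2 = (-8)^2 + 3^2 + 2^2
= 64 + 9 + 4
= 77


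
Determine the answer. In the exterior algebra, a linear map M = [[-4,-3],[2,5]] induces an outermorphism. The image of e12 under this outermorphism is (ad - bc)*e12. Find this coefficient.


The outermorphism of a linear map f sends e1^e2 to f(e1)^f(e2).
f(e1) = -4*e1 + 2*e2
f(e2) = -3*e1 + 5*e2
f(e1) ^ f(e2) = (-4*e1 + 2*e2) ^ (-3*e1 + 5*e2)
= (-4)*5*e12 + 2*(-3)*e21
= (-20 - (-6))*e12
= -14*e12
Coefficient = -14


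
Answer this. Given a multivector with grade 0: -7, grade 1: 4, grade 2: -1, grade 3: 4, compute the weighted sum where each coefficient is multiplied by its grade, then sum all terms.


Grade-weighted sum = sum of grade_k * coefficient_k
0*(-7) = 0
1*4 = 4
2*(-1) = -2
3*4 = 12
Total = 0 + 4 + (-2) + 12 = 14


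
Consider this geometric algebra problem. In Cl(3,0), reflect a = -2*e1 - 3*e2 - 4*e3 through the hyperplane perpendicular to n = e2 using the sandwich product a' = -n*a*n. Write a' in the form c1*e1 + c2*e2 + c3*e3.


Reflection formula: a' = -n*a*n, with n = e2 (unit vector, n^2 = 1).
For reflection through hyperplane perp to e2:
The component along e2 flips sign, others stay.
a = (-2, -3, -4)
a' = (-2, 3, -4)
a' = -2*e1 + 3*e2 - 4*e3


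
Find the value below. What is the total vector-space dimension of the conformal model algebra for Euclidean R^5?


The conformal model of R^5 uses Cl(6,1): the 5 Euclidean generators plus two extra orthogonal generators e+ (e+^2 = +1) and e- (e-^2 = -1), from which the null vectors e0, einf are built.
Number of generators m = 5 + 2 = 7.
dim Cl(p,q) = 2^m = 2^7 = 128


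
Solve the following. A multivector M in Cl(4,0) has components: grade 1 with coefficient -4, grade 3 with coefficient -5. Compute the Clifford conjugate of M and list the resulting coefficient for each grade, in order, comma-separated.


Clifford conjugate sign for grade k: (-1)^(k(k+1)/2)
Grade 1: (-1)^(1*2/2) = (-1)^1 = -1, coeff -4 -> 4
Grade 3: (-1)^(3*4/2) = (-1)^6 = 1, coeff -5 -> -5
Conjugated coefficients: 4, -5


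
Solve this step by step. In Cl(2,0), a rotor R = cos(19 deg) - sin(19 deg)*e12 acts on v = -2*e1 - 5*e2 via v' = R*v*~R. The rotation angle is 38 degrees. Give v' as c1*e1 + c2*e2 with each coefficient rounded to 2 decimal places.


Rotor R = cos(19deg) - sin(19deg)*e12
Rotation angle theta = 2 * 19 = 38 degrees
v' = R*v*~R rotates v by theta.
cos(38deg) = 0.7880, sin(38deg) = 0.6157
v'_1 = -2*cos(38deg) - (-5)*sin(38deg)
= -2*0.7880 - (-5)*0.6157
= 1.50
v'_2 = -2*sin(38deg) + (-5)*cos(38deg)
= -2*0.6157 + (-5)*0.7880
= -5.17
v' = 1.50*e1 - 5.17*e2


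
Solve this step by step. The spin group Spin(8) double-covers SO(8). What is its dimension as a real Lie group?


Spin(n) double-covers SO(n); both have Lie algebra so(n) of dimension n(n-1)/2.
n = 8
n(n-1) = 8 * 7 = 56
dim Spin(8) = 56/2 = 28


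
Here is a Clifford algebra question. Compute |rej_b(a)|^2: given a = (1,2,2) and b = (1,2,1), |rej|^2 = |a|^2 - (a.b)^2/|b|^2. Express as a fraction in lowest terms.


|a|^2 = 1^2 + 2^2 + 2^2 = 9
|b|^2 = 1^2 + 2^2 + 1^2 = 6
a . b = 1*1 + 2*2 + 2*1 = 7
(a.b)^2 = 7^2 = 49
|rej|^2 = 9 - 49/6
= (54 - 49)/6
= 5/6
In lowest terms: 5/6


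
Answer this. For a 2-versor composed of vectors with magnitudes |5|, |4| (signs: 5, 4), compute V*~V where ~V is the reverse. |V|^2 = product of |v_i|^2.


Each vector v_i has |v_i|^2 = s_i^2
Squared scales: 5^2 = 25, 4^2 = 16
|V|^2 = 25 * 16
= 400


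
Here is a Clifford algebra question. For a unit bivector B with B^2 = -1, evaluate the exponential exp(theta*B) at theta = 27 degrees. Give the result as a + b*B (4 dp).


For a unit bivector B with B^2 = -1, the exponential series gives
e^(theta*B) = cos(theta) + sin(theta)*B (the GA analogue of Euler's formula).
theta = 27 degrees = 0.471239 rad
cos(27 deg) = 0.8910
sin(27 deg) = 0.4540
exp(theta*B) = 0.8910 + 0.4540*B


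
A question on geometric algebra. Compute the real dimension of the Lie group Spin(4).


Spin(n) double-covers SO(n); both have Lie algebra so(n) of dimension n(n-1)/2.
n = 4
n(n-1) = 4 * 3 = 12
dim Spin(4) = 12/2 = 6


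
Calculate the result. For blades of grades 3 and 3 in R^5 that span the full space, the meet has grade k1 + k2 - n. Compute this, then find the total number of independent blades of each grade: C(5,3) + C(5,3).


Meet grade = grade(A) + grade(B) - n
= 3 + 3 - 5 = 1
C(5,3) = 10
C(5,3) = 10
dim_A + dim_B = 10 + 10 = 20


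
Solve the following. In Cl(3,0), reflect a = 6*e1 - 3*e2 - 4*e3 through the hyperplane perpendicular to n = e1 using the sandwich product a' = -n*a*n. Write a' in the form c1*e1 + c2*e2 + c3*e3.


Reflection formula: a' = -n*a*n, with n = e1 (unit vector, n^2 = 1).
For reflection through hyperplane perp to e1:
The component along e1 flips sign, others stay.
a = (6, -3, -4)
a' = (-6, -3, -4)
a' = -6*e1 - 3*e2 - 4*e3


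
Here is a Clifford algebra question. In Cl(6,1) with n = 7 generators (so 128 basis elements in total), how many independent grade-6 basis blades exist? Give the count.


Number of grade-k basis blades in Cl(p,q) with n = p + q is C(n, k).
n = 6 + 1 = 7
C(7, 6) = 7! / (6! * 1!)
= 5040 / (720 * 1)
= 7


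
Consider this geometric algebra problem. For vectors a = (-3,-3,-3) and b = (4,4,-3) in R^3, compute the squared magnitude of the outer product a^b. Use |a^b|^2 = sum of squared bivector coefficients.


a wedge b = (a1*b2 - a2*b1)*e12 + (a1*b3 - a3*b1)*e13 + (a2*b3 - a3*b2)*e23
e12 coeff: (-3)*4 - (-3)*4 = -12 - (-12) = 0
e13 coeff: (-3)*(-3) - (-3)*4 = 9 - (-12) = 21
e23 coeff: (-3)*(-3) - (-3)*4 = 9 - (-12) = 21
|a wedge b|^2 = 0^2 + 21^2 + 21^2
= 0 + 441 + 441
= 882


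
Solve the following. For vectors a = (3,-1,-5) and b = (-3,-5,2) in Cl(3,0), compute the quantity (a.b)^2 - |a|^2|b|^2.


a . b = 3*(-3) + (-1)*(-5) + (-5)*2
= -9 + 5 + (-10) = -14
|a|^2 = 3^2 + (-1)^2 + (-5)^2 = 35
|b|^2 = (-3)^2 + (-5)^2 + 2^2 = 38
(a.b)^2 = (-14)^2 = 196
|a|^2 * |b|^2 = 35 * 38 = 1330
Result = 196 - 1330 = -1134


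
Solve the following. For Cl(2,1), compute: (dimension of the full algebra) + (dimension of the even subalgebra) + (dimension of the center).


n = 2 + 1 = 3
Total dim = 2^3 = 8
Even subalgebra dim = 2^2 = 4
n is odd, so center dim = 2
Sum = 8 + 4 + 2 = 14


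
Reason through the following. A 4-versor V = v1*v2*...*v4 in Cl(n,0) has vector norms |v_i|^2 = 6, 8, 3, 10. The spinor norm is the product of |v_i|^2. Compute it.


Spinor norm N(V) = |v1|^2 * |v2|^2 * ... * |v4|^2
= 6 * 8 * 3 * 10
Running product: 6, 48, 144, 1440
N(V) = 1440


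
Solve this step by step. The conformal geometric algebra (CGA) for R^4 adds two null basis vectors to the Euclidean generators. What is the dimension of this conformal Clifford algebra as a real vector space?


The conformal model of R^4 uses Cl(5,1): the 4 Euclidean generators plus two extra orthogonal generators e+ (e+^2 = +1) and e- (e-^2 = -1), from which the null vectors e0, einf are built.
Number of generators m = 4 + 2 = 6.
dim Cl(p,q) = 2^m = 2^6 = 64


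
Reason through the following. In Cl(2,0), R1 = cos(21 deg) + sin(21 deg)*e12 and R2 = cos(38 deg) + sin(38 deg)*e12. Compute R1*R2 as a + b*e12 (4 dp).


Same-plane rotors commute and their half-angles add:
R1*R2 = cos(a1 + a2) + sin(a1 + a2)*e12.
a1 + a2 = 21 + 38 = 59 deg
cos(59 deg) = 0.5150
sin(59 deg) = 0.8572
R1*R2 = 0.5150 + 0.8572*e12


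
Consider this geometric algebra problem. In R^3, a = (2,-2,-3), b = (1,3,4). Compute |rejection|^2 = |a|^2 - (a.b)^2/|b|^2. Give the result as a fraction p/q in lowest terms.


|a|^2 = 2^2 + (-2)^2 + (-3)^2 = 17
|b|^2 = 1^2 + 3^2 + 4^2 = 26
a . b = 2*1 + (-2)*3 + (-3)*4 = -16
(a.b)^2 = (-16)^2 = 256
|rej|^2 = 17 - 256/26
= (442 - 256)/26
= 186/26
In lowest terms: 93/13


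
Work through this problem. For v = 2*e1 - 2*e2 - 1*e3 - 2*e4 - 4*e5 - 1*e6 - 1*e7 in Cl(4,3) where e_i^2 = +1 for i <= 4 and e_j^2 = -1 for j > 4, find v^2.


v^2 = sum of c_i^2 * e_i^2
Positive signature terms (e_i^2 = +1): 2^2 + (-2)^2 + (-1)^2 + (-2)^2 = 13
Negative signature terms (e_j^2 = -1): (-4)^2 + (-1)^2 + (-1)^2 = 18
v^2 = 13 - 18 = -5


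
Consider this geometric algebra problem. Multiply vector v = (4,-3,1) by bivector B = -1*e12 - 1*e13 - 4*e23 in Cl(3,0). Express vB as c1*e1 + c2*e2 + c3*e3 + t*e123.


vB has grade-1 (vector) and grade-3 (trivector) parts: vB = (v _| B) + (v ^ B).
Vector part <vB>_1:
  e1: -v2*b12 - v3*b13 = -(-3)*(-1) - (1)*(-1) = -2
  e2: v1*b12 - v3*b23 = (4)*(-1) - (1)*(-4) = 0
  e3: v1*b13 + v2*b23 = (4)*(-1) + (-3)*(-4) = 8
Trivector part <vB>_3:
  e123: v1*b23 - v2*b13 + v3*b12 = (4)*(-4) - (-3)*(-1) + (1)*(-1) = -20
vB = -2*e1 + 0*e2 + 8*e3 - 20*e123


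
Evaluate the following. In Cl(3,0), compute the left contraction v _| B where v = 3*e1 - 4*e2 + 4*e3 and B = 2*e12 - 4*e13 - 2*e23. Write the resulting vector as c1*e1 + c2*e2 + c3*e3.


Left contraction v _| B = <vB>_1 (grade-1 part of the geometric product vB).
Using e1_|e12 = e2, e2_|e12 = -e1, e1_|e13 = e3, e3_|e13 = -e1, e2_|e23 = e3, e3_|e23 = -e2:
e1 coeff: -v2*b12 - v3*b13 = -(-4)*(2) - (4)*(-4) = 24
e2 coeff: v1*b12 - v3*b23 = (3)*(2) - (4)*(-2) = 14
e3 coeff: v1*b13 + v2*b23 = (3)*(-4) + (-4)*(-2) = -4
v _| B = 24*e1 + 14*e2 - 4*e3


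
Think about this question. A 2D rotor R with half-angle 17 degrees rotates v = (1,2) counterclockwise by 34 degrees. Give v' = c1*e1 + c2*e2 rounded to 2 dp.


Rotor R = cos(17deg) - sin(17deg)*e12
Rotation angle theta = 2 * 17 = 34 degrees
v' = R*v*~R rotates v by theta.
cos(34deg) = 0.8290, sin(34deg) = 0.5592
v'_1 = 1*cos(34deg) - 2*sin(34deg)
= 1*0.8290 - 2*0.5592
= -0.29
v'_2 = 1*sin(34deg) + 2*cos(34deg)
= 1*0.5592 + 2*0.8290
= 2.22
v' = -0.29*e1 + 2.22*e2


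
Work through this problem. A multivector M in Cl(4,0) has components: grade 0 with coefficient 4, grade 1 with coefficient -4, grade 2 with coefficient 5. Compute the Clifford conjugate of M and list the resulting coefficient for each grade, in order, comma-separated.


Clifford conjugate sign for grade k: (-1)^(k(k+1)/2)
Grade 0: (-1)^(0*1/2) = (-1)^0 = 1, coeff 4 -> 4
Grade 1: (-1)^(1*2/2) = (-1)^1 = -1, coeff -4 -> 4
Grade 2: (-1)^(2*3/2) = (-1)^3 = -1, coeff 5 -> -5
Conjugated coefficients: 4, 4, -5


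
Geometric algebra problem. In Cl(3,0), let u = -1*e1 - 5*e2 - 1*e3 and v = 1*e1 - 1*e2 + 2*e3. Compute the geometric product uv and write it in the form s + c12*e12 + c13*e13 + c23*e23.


In Cl(3,0): e_i^2 = 1, e_ie_j = -e_je_i for i != j.
Scalar part = u . v = (-1)*1 + (-5)*(-1) + (-1)*2
= -1 + 5 + (-2) = 2
e12 coeff = (-1)*(-1) - (-5)*1 = 1 - (-5) = 6
e13 coeff = (-1)*2 - (-1)*1 = -2 - (-1) = -1
e23 coeff = (-5)*2 - (-1)*(-1) = -10 - 1 = -11
uv = 2 + 6*e12 - 1*e13 - 11*e23


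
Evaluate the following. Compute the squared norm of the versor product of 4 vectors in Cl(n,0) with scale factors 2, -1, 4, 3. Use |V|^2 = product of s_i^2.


Each vector v_i has |v_i|^2 = s_i^2
Squared scales: 2^2 = 4, (-1)^2 = 1, 4^2 = 16, 3^2 = 9
|V|^2 = 4 * 1 * 16 * 9
= 576


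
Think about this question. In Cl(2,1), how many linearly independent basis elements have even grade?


Even subalgebra dimension = 2^(n-1)
n = 2 + 1 = 3
2^(3 - 1) = 2^2 = 4
Verification: sum of C(3,k) for even k = 1 + 3 = 4
Result = 4


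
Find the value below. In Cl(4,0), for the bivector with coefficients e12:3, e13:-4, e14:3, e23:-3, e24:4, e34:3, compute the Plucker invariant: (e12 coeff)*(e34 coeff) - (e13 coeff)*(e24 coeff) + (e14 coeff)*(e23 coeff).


Plucker relation: af - be + cd
a*f = 3*3 = 9
b*e = (-4)*4 = -16
c*d = 3*(-3) = -9
af - be + cd = 9 - (-16) + (-9)
= 16


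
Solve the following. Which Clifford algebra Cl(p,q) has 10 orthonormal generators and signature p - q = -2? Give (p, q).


We need p + q = 10 and p - q = -2.
Adding: 2p = 10 + (-2) = 8, so p = 4.
Then q = 10 - 4 = 6.
(p, q) = (4, 6)


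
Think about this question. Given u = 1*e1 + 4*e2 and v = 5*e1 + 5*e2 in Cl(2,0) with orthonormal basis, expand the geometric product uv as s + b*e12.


Expand: (1*e1 + 4*e2)(5*e1 + 5*e2)
= 1*5*e1e1 + 1*5*e1e2 + 4*5*e2e1 + 4*5*e2e2
Using e1^2 = e2^2 = 1, e2e1 = -e1e2:
Scalar part s = 1*5 + 4*5 = 5 + 20 = 25
Bivector part b = 1*5 - 4*5 = 5 - 20 = -15
uv = 25 - 15*e12


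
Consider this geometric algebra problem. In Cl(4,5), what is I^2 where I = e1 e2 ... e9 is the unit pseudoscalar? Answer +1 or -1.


The pseudoscalar I = e1...e_n (product of all n generators) of Cl(p,q) satisfies I^2 = (-1)^(q + n(n-1)/2).
p = 4, q = 5, n = p + q = 9
n(n-1)/2 = 9 * 8 / 2 = 36
Exponent = q + n(n-1)/2 = 5 + 36 = 41
I^2 = (-1)^41 = -1


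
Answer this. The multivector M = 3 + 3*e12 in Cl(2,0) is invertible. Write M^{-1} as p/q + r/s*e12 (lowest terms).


M = 3 + 3*e12, where e12^2 = -1.
Since M commutes with its reverse ~M = a - b*e12, M * ~M = a^2 - b^2*e12^2 = a^2 + b^2.
So M^{-1} = ~M / (a^2 + b^2) = (a - b*e12)/(a^2 + b^2).
a^2 + b^2 = 9 + 9 = 18
Scalar part = 3/18 = 1/6
Bivector coeff = -3/18 = -1/6
M^{-1} = 1/6 - 1/6*e12


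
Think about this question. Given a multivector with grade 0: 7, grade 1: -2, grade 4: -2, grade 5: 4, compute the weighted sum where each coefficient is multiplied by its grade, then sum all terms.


Grade-weighted sum = sum of grade_k * coefficient_k
0*7 = 0
1*(-2) = -2
4*(-2) = -8
5*4 = 20
Total = 0 + (-2) + (-8) + 20 = 10


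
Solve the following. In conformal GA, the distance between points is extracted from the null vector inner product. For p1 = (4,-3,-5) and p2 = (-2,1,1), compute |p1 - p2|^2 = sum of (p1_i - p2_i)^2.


p1 - p2 = (6, -4, -6)
|p1 - p2|^2 = 6^2 + (-4)^2 + (-6)^2
= 36 + 16 + 36
= 88


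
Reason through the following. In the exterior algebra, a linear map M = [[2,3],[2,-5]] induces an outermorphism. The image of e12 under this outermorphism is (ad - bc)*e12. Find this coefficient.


The outermorphism of a linear map f sends e1^e2 to f(e1)^f(e2).
f(e1) = 2*e1 + 2*e2
f(e2) = 3*e1 - 5*e2
f(e1) ^ f(e2) = (2*e1 + 2*e2) ^ (3*e1 - 5*e2)
= 2*(-5)*e12 + 2*3*e21
= (-10 - 6)*e12
= -16*e12
Coefficient = -16


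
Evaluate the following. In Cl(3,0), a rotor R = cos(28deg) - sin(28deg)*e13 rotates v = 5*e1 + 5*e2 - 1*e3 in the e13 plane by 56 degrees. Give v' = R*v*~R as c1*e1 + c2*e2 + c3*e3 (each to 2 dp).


Rotor R = cos(28deg) - sin(28deg)*e13
Rotation angle theta = 2 * 28 = 56 degrees in the e13 plane (e1 -> e3).
The component perpendicular to the plane (e2) is invariant: v'_2 = v2 = 5.00
cos(56deg) = 0.5592, sin(56deg) = 0.8290
v'_1 = v1*cos(theta) - v3*sin(theta) = 5*0.5592 - (-1)*0.8290 = 3.63
v'_3 = v1*sin(theta) + v3*cos(theta) = 5*0.8290 + (-1)*0.5592 = 3.59
v' = 3.63*e1 + 5.00*e2 + 3.59*e3


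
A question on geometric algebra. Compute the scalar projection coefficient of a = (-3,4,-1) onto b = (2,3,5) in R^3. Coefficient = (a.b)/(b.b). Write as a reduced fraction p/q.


Projection coefficient = (a . b) / (b . b)
a . b = (-3)*2 + 4*3 + (-1)*5
= -6 + 12 + (-5) = 1
b . b = 2^2 + 3^2 + 5^2
= 4 + 9 + 25 = 38
Coefficient = 1/38
In lowest terms: 1/38


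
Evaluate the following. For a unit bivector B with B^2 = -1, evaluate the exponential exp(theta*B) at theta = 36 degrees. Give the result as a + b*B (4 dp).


For a unit bivector B with B^2 = -1, the exponential series gives
e^(theta*B) = cos(theta) + sin(theta)*B (the GA analogue of Euler's formula).
theta = 36 degrees = 0.628319 rad
cos(36 deg) = 0.8090
sin(36 deg) = 0.5878
exp(theta*B) = 0.8090 + 0.5878*B


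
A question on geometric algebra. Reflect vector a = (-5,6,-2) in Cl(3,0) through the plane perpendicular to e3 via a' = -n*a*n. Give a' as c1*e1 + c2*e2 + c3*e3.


Reflection formula: a' = -n*a*n, with n = e3 (unit vector, n^2 = 1).
For reflection through hyperplane perp to e3:
The component along e3 flips sign, others stay.
a = (-5, 6, -2)
a' = (-5, 6, 2)
a' = -5*e1 + 6*e2 + 2*e3


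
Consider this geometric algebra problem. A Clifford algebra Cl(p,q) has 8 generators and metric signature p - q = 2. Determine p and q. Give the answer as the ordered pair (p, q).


We need p + q = 8 and p - q = 2.
Adding: 2p = 8 + 2 = 10, so p = 5.
Then q = 8 - 5 = 3.
(p, q) = (5, 3)


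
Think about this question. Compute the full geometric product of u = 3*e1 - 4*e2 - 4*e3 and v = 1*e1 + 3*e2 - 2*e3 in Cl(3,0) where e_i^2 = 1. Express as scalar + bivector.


In Cl(3,0): e_i^2 = 1, e_ie_j = -e_je_i for i != j.
Scalar part = u . v = 3*1 + (-4)*3 + (-4)*(-2)
= 3 + (-12) + 8 = -1
e12 coeff = 3*3 - (-4)*1 = 9 - (-4) = 13
e13 coeff = 3*(-2) - (-4)*1 = -6 - (-4) = -2
e23 coeff = (-4)*(-2) - (-4)*3 = 8 - (-12) = 20
uv = -1 + 13*e12 - 2*e13 + 20*e23


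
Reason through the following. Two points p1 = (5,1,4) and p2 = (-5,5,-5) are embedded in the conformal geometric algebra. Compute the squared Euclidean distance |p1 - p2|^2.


p1 - p2 = (10, -4, 9)
|p1 - p2|^2 = 10^2 + (-4)^2 + 9^2
= 100 + 16 + 81
= 197


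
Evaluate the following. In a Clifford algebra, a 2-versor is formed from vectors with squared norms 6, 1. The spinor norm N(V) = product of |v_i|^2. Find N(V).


Spinor norm N(V) = |v1|^2 * |v2|^2 * ... * |v2|^2
= 6 * 1
Running product: 6, 6
N(V) = 6


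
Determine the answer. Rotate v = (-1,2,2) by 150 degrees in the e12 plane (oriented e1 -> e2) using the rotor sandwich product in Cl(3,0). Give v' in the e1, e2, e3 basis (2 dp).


Rotor R = cos(75deg) - sin(75deg)*e12
Rotation angle theta = 2 * 75 = 150 degrees in the e12 plane (e1 -> e2).
The component perpendicular to the plane (e3) is invariant: v'_3 = v3 = 2.00
cos(150deg) = -0.8660, sin(150deg) = 0.5000
v'_1 = v1*cos(theta) - v2*sin(theta) = -1*(-0.8660) - 2*0.5000 = -0.13
v'_2 = v1*sin(theta) + v2*cos(theta) = -1*0.5000 + 2*(-0.8660) = -2.23
v' = -0.13*e1 - 2.23*e2 + 2.00*e3


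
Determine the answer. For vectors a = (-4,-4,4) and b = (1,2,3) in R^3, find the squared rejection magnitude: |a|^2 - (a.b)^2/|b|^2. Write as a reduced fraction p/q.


|a|^2 = (-4)^2 + (-4)^2 + 4^2 = 48
|b|^2 = 1^2 + 2^2 + 3^2 = 14
a . b = (-4)*1 + (-4)*2 + 4*3 = 0
(a.b)^2 = 0^2 = 0
|rej|^2 = 48 - 0/14
= (672 - 0)/14
= 672/14
In lowest terms: 48/1


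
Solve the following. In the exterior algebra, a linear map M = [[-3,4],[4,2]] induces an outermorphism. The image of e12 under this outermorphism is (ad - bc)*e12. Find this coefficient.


The outermorphism of a linear map f sends e1^e2 to f(e1)^f(e2).
f(e1) = -3*e1 + 4*e2
f(e2) = 4*e1 + 2*e2
f(e1) ^ f(e2) = (-3*e1 + 4*e2) ^ (4*e1 + 2*e2)
= (-3)*2*e12 + 4*4*e21
= (-6 - 16)*e12
= -22*e12
Coefficient = -22


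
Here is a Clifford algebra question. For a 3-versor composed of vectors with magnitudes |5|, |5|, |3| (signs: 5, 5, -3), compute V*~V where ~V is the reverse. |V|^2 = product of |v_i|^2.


Each vector v_i has |v_i|^2 = s_i^2
Squared scales: 5^2 = 25, 5^2 = 25, (-3)^2 = 9
|V|^2 = 25 * 25 * 9
= 5625


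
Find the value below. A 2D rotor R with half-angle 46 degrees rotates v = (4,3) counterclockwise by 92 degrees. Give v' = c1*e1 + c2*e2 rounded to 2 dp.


Rotor R = cos(46deg) - sin(46deg)*e12
Rotation angle theta = 2 * 46 = 92 degrees
v' = R*v*~R rotates v by theta.
cos(92deg) = -0.0349, sin(92deg) = 0.9994
v'_1 = 4*cos(92deg) - 3*sin(92deg)
= 4*(-0.0349) - 3*0.9994
= -3.14
v'_2 = 4*sin(92deg) + 3*cos(92deg)
= 4*0.9994 + 3*(-0.0349)
= 3.89
v' = -3.14*e1 + 3.89*e2


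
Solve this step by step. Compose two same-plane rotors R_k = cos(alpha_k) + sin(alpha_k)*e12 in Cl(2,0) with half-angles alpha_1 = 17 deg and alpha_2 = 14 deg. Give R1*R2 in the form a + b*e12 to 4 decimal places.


Same-plane rotors commute and their half-angles add:
R1*R2 = cos(a1 + a2) + sin(a1 + a2)*e12.
a1 + a2 = 17 + 14 = 31 deg
cos(31 deg) = 0.8572
sin(31 deg) = 0.5150
R1*R2 = 0.8572 + 0.5150*e12


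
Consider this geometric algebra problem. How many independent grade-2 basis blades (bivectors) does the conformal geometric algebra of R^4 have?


The conformal model of R^4 uses Cl(5,1) with m = 4 + 2 = 6 generators.
Number of grade-2 blades = C(m, 2) = C(6, 2)
= 6*5/2 = 15


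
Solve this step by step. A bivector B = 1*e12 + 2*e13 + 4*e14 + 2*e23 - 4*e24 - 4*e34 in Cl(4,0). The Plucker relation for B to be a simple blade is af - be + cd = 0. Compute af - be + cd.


Plucker relation: af - be + cd
a*f = 1*(-4) = -4
b*e = 2*(-4) = -8
c*d = 4*2 = 8
af - be + cd = -4 - (-8) + 8
= 12


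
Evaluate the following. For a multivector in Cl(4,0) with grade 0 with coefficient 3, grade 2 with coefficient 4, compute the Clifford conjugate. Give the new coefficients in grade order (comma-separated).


Clifford conjugate sign for grade k: (-1)^(k(k+1)/2)
Grade 0: (-1)^(0*1/2) = (-1)^0 = 1, coeff 3 -> 3
Grade 2: (-1)^(2*3/2) = (-1)^3 = -1, coeff 4 -> -4
Conjugated coefficients: 3, -4


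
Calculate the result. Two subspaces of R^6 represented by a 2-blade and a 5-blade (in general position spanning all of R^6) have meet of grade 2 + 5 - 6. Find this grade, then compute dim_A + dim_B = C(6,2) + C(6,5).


Meet grade = grade(A) + grade(B) - n
= 2 + 5 - 6 = 1
C(6,2) = 15
C(6,5) = 6
dim_A + dim_B = 15 + 6 = 21


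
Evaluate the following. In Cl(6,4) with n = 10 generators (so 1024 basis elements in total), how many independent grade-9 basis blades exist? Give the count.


Number of grade-k basis blades in Cl(p,q) with n = p + q is C(n, k).
n = 6 + 4 = 10
C(10, 9) = 10! / (9! * 1!)
= 3628800 / (362880 * 1)
= 10


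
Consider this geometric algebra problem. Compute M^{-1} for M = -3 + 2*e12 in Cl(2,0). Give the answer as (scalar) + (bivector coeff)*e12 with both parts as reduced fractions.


M = -3 + 2*e12, where e12^2 = -1.
Since M commutes with its reverse ~M = a - b*e12, M * ~M = a^2 - b^2*e12^2 = a^2 + b^2.
So M^{-1} = ~M / (a^2 + b^2) = (a - b*e12)/(a^2 + b^2).
a^2 + b^2 = 9 + 4 = 13
Scalar part = -3/13 = -3/13
Bivector coeff = -2/13 = -2/13
M^{-1} = -3/13 - 2/13*e12


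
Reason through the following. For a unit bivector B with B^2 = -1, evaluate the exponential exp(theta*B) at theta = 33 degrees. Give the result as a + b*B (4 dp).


For a unit bivector B with B^2 = -1, the exponential series gives
e^(theta*B) = cos(theta) + sin(theta)*B (the GA analogue of Euler's formula).
theta = 33 degrees = 0.575959 rad
cos(33 deg) = 0.8387
sin(33 deg) = 0.5446
exp(theta*B) = 0.8387 + 0.5446*B


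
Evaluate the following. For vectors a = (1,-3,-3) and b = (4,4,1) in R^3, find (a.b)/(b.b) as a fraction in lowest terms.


Projection coefficient = (a . b) / (b . b)
a . b = 1*4 + (-3)*4 + (-3)*1
= 4 + (-12) + (-3) = -11
b . b = 4^2 + 4^2 + 1^2
= 16 + 16 + 1 = 33
Coefficient = -11/33
In lowest terms: -1/3


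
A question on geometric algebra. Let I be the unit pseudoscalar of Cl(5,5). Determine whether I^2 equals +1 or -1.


The pseudoscalar I = e1...e_n (product of all n generators) of Cl(p,q) satisfies I^2 = (-1)^(q + n(n-1)/2).
p = 5, q = 5, n = p + q = 10
n(n-1)/2 = 10 * 9 / 2 = 45
Exponent = q + n(n-1)/2 = 5 + 45 = 50
I^2 = (-1)^50 = +1


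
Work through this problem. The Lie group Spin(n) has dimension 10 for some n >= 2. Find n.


dim Spin(n) = dim so(n) = n(n-1)/2.
Solve n(n-1)/2 = 10, i.e. n^2 - n - 20 = 0.
Discriminant = 1 + 8*10 = 81
n = (1 + sqrt(81))/2 = (1 + 9)/2 = 5


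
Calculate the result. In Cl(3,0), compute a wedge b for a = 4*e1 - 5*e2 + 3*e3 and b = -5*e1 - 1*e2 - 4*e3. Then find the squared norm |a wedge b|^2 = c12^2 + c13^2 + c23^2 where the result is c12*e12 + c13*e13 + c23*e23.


a wedge b = (a1*b2 - a2*b1)*e12 + (a1*b3 - a3*b1)*e13 + (a2*b3 - a3*b2)*e23
e12 coeff: 4*(-1) - (-5)*(-5) = -4 - 25 = -29
e13 coeff: 4*(-4) - 3*(-5) = -16 - (-15) = -1
e23 coeff: (-5)*(-4) - 3*(-1) = 20 - (-3) = 23
|a wedge b|^2 = (-29)^2 + (-1)^2 + 23^2
= 841 + 1 + 529
= 1371


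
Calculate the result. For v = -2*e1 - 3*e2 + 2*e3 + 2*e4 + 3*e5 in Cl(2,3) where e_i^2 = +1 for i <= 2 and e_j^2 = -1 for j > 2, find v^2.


v^2 = sum of c_i^2 * e_i^2
Positive signature terms (e_i^2 = +1): (-2)^2 + (-3)^2 = 13
Negative signature terms (e_j^2 = -1): 2^2 + 2^2 + 3^2 = 17
v^2 = 13 - 17 = -4


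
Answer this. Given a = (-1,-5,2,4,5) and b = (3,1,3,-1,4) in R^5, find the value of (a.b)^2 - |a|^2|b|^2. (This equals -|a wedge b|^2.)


a . b = (-1)*3 + (-5)*1 + 2*3 + 4*(-1) + 5*4
= -3 + (-5) + 6 + (-4) + 20 = 14
|a|^2 = (-1)^2 + (-5)^2 + 2^2 + 4^2 + 5^2 = 71
|b|^2 = 3^2 + 1^2 + 3^2 + (-1)^2 + 4^2 = 36
(a.b)^2 = 14^2 = 196
|a|^2 * |b|^2 = 71 * 36 = 2556
Result = 196 - 2556 = -2360


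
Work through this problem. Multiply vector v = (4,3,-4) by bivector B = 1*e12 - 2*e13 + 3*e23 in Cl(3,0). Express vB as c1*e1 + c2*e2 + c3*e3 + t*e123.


vB has grade-1 (vector) and grade-3 (trivector) parts: vB = (v _| B) + (v ^ B).
Vector part <vB>_1:
  e1: -v2*b12 - v3*b13 = -(3)*(1) - (-4)*(-2) = -11
  e2: v1*b12 - v3*b23 = (4)*(1) - (-4)*(3) = 16
  e3: v1*b13 + v2*b23 = (4)*(-2) + (3)*(3) = 1
Trivector part <vB>_3:
  e123: v1*b23 - v2*b13 + v3*b12 = (4)*(3) - (3)*(-2) + (-4)*(1) = 14
vB = -11*e1 + 16*e2 + 1*e3 + 14*e123


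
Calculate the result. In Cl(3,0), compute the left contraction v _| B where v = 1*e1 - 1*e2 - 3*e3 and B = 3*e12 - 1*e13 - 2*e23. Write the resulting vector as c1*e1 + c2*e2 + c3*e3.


Left contraction v _| B = <vB>_1 (grade-1 part of the geometric product vB).
Using e1_|e12 = e2, e2_|e12 = -e1, e1_|e13 = e3, e3_|e13 = -e1, e2_|e23 = e3, e3_|e23 = -e2:
e1 coeff: -v2*b12 - v3*b13 = -(-1)*(3) - (-3)*(-1) = 0
e2 coeff: v1*b12 - v3*b23 = (1)*(3) - (-3)*(-2) = -3
e3 coeff: v1*b13 + v2*b23 = (1)*(-1) + (-1)*(-2) = 1
v _| B = 0*e1 - 3*e2 + 1*e3


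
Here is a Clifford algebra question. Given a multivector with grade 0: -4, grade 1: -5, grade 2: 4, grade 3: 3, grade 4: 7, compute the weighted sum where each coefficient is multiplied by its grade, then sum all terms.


Grade-weighted sum = sum of grade_k * coefficient_k
0*(-4) = 0
1*(-5) = -5
2*4 = 8
3*3 = 9
4*7 = 28
Total = 0 + (-5) + 8 + 9 + 28 = 40


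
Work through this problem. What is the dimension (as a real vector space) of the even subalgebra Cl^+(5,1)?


Even subalgebra dimension = 2^(n-1)
n = 5 + 1 = 6
2^(6 - 1) = 2^5 = 32
Verification: sum of C(6,k) for even k = 1 + 15 + 15 + 1 = 32
Result = 32


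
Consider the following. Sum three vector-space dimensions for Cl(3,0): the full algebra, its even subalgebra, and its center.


n = 3 + 0 = 3
Total dim = 2^3 = 8
Even subalgebra dim = 2^2 = 4
n is odd, so center dim = 2
Sum = 8 + 4 + 2 = 14


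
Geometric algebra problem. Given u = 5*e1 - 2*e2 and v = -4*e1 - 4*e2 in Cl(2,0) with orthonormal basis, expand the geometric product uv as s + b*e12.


Expand: (5*e1 - 2*e2)(-4*e1 - 4*e2)
= 5*(-4)*e1e1 + 5*(-4)*e1e2 + (-2)*(-4)*e2e1 + (-2)*(-4)*e2e2
Using e1^2 = e2^2 = 1, e2e1 = -e1e2:
Scalar part s = 5*(-4) + (-2)*(-4) = -20 + 8 = -12
Bivector part b = 5*(-4) - (-2)*(-4) = -20 - 8 = -28
uv = -12 - 28*e12


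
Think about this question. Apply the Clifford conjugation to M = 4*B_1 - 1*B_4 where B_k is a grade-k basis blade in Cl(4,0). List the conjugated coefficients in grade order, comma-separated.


Clifford conjugate sign for grade k: (-1)^(k(k+1)/2)
Grade 1: (-1)^(1*2/2) = (-1)^1 = -1, coeff 4 -> -4
Grade 4: (-1)^(4*5/2) = (-1)^10 = 1, coeff -1 -> -1
Conjugated coefficients: -4, -1


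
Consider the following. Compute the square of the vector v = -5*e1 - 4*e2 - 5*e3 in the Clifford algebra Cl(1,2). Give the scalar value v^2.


v^2 = sum of c_i^2 * e_i^2
Positive signature terms (e_i^2 = +1): (-5)^2 = 25
Negative signature terms (e_j^2 = -1): (-4)^2 + (-5)^2 = 41
v^2 = 25 - 41 = -16


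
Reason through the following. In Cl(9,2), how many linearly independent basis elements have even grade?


Even subalgebra dimension = 2^(n-1)
n = 9 + 2 = 11
2^(11 - 1) = 2^10 = 1024
Verification: sum of C(11,k) for even k = 1 + 55 + 330 + 462 + 165 + 11 = 1024
Result = 1024


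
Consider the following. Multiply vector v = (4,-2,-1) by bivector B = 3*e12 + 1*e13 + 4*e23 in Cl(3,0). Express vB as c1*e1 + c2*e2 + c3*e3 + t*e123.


vB has grade-1 (vector) and grade-3 (trivector) parts: vB = (v _| B) + (v ^ B).
Vector part <vB>_1:
  e1: -v2*b12 - v3*b13 = -(-2)*(3) - (-1)*(1) = 7
  e2: v1*b12 - v3*b23 = (4)*(3) - (-1)*(4) = 16
  e3: v1*b13 + v2*b23 = (4)*(1) + (-2)*(4) = -4
Trivector part <vB>_3:
  e123: v1*b23 - v2*b13 + v3*b12 = (4)*(4) - (-2)*(1) + (-1)*(3) = 15
vB = 7*e1 + 16*e2 - 4*e3 + 15*e123


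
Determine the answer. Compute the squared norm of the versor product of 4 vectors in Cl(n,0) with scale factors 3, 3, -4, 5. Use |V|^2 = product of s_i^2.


Each vector v_i has |v_i|^2 = s_i^2
Squared scales: 3^2 = 9, 3^2 = 9, (-4)^2 = 16, 5^2 = 25
|V|^2 = 9 * 9 * 16 * 25
= 32400


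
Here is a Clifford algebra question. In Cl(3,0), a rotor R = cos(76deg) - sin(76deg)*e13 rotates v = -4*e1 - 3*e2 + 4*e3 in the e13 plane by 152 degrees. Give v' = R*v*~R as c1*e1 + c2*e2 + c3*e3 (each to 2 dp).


Rotor R = cos(76deg) - sin(76deg)*e13
Rotation angle theta = 2 * 76 = 152 degrees in the e13 plane (e1 -> e3).
The component perpendicular to the plane (e2) is invariant: v'_2 = v2 = -3.00
cos(152deg) = -0.8829, sin(152deg) = 0.4695
v'_1 = v1*cos(theta) - v3*sin(theta) = -4*(-0.8829) - 4*0.4695 = 1.65
v'_3 = v1*sin(theta) + v3*cos(theta) = -4*0.4695 + 4*(-0.8829) = -5.41
v' = 1.65*e1 - 3.00*e2 - 5.41*e3


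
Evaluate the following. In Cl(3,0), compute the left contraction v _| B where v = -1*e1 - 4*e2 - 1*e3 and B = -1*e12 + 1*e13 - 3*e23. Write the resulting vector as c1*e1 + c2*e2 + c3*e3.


Left contraction v _| B = <vB>_1 (grade-1 part of the geometric product vB).
Using e1_|e12 = e2, e2_|e12 = -e1, e1_|e13 = e3, e3_|e13 = -e1, e2_|e23 = e3, e3_|e23 = -e2:
e1 coeff: -v2*b12 - v3*b13 = -(-4)*(-1) - (-1)*(1) = -3
e2 coeff: v1*b12 - v3*b23 = (-1)*(-1) - (-1)*(-3) = -2
e3 coeff: v1*b13 + v2*b23 = (-1)*(1) + (-4)*(-3) = 11
v _| B = -3*e1 - 2*e2 + 11*e3


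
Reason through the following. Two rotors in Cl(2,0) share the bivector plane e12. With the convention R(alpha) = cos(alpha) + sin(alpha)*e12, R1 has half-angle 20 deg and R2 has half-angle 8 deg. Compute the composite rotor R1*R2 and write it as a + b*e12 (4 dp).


Same-plane rotors commute and their half-angles add:
R1*R2 = cos(a1 + a2) + sin(a1 + a2)*e12.
a1 + a2 = 20 + 8 = 28 deg
cos(28 deg) = 0.8829
sin(28 deg) = 0.4695
R1*R2 = 0.8829 + 0.4695*e12


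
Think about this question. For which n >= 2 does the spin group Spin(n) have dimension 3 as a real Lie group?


dim Spin(n) = dim so(n) = n(n-1)/2.
Solve n(n-1)/2 = 3, i.e. n^2 - n - 6 = 0.
Discriminant = 1 + 8*3 = 25
n = (1 + sqrt(25))/2 = (1 + 5)/2 = 3


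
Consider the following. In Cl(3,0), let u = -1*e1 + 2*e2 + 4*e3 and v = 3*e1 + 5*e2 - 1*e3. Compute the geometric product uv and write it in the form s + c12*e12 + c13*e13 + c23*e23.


In Cl(3,0): e_i^2 = 1, e_ie_j = -e_je_i for i != j.
Scalar part = u . v = (-1)*3 + 2*5 + 4*(-1)
= -3 + 10 + (-4) = 3
e12 coeff = (-1)*5 - 2*3 = -5 - 6 = -11
e13 coeff = (-1)*(-1) - 4*3 = 1 - 12 = -11
e23 coeff = 2*(-1) - 4*5 = -2 - 20 = -22
uv = 3 - 11*e12 - 11*e13 - 22*e23
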